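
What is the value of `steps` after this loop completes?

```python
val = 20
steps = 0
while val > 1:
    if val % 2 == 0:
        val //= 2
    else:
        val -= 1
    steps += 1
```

Steps to reduce 20 to 1
`steps` takes the values: 0 → 1 → 2 → 3 → 4 → 5

Answer: 5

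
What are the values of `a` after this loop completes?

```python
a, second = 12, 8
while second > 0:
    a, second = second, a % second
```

GCD of 12 and 8
`a` takes the values: 12 → 8 → 4

Answer: 4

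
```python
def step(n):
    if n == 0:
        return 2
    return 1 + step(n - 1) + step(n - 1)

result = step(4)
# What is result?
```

step(n) = 1 + 2·step(n-1), step(0)=2. Closed form: (2+1)·2^4 - 1 = 47.

Answer: 47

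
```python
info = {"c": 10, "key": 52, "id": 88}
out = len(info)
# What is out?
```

Trace:
`info = {"c": 10, "key": 52, "id": 88}` → info = {'c': 10, 'key': 52, 'id': 88}
`out = len(info)` → out = 3
So out = 3

Answer: 3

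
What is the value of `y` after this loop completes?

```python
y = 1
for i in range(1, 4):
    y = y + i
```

Start at 1, add 1 through 3
`y` takes the values: 1 → 2 → 4 → 7

Answer: 7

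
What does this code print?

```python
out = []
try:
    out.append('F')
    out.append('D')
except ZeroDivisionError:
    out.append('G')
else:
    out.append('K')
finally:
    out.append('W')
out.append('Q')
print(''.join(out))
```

Execution trace: 'F' (try body) → 'D' (try body, no exception) → 'K' (else) → 'W' (finally) → 'Q' (after the try/except). Output: FDKWQ

Answer: FDKWQ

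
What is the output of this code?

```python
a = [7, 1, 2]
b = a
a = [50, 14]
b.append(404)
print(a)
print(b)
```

Key concept: rebinding vs mutation: a is rebound to a new list, b still points at the original.
Step by step:
`a = [7, 1, 2]` → a = [7, 1, 2]
`b = a` → b = [7, 1, 2] (same object as a)
`a = [50, 14]` → a = [50, 14]
`b.append(404)` → b = [7, 1, 2, 404]
`print(a)` → prints [50, 14]
`print(b)` → prints [7, 1, 2, 404]

Answer:
[50, 14]
[7, 1, 2, 404]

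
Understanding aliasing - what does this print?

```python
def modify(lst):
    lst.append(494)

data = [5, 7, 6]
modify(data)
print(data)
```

Key concept: function modifies passed list.
Step by step:
`data = [5, 7, 6]` → data = [5, 7, 6]
`modify(data)` → data = [5, 7, 6, 494]
`print(data)` → prints [5, 7, 6, 494]

Answer: [5, 7, 6, 494]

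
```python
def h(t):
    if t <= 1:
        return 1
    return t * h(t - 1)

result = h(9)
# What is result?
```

h(9) = 9 * 8 * 7 * 6 * 5 * 4 * 3 * 2 * 1 = 362880

Answer: 362880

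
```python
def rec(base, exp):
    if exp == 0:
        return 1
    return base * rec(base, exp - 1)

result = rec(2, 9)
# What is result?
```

rec(2, 9) = 2 * 2 * 2 * 2 * 2 * 2 * 2 * 2 * 2 = 512

Answer: 512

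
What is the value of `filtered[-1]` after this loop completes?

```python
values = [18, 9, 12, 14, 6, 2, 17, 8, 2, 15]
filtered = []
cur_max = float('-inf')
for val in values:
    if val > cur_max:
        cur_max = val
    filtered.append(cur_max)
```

Running max ends at 18
`filtered` takes the values: [] → [18] → [18, 18] → [18, 18, 18] → [18, 18, 18, 18] → [18, 18, 18, 18, 18] → [18, 18, 18, 18, 18, 18] → [18, 18, 18, 18, 18, 18, 18] → [18, 18, 18, 18, 18, 18, 18, 18] → [18, 18, 18, 18, 18, 18, 18, 18, 18] → [18, 18, 18, 18, 18, 18, 18, 18, 18, 18]
So `filtered[-1]` = 18

Answer: 18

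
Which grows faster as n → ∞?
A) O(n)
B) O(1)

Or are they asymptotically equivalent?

O(n) vs O(1): Higher order terms dominate.

Answer: A) O(n) grows faster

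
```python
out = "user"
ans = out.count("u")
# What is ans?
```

Trace:
`out = "user"` → out = 'user'
`ans = out.count("u")` → ans = 1
So ans = 1

Answer: 1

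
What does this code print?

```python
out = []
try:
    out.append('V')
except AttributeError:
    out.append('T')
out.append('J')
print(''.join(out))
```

Execution trace: 'V' (try body, no exception) → 'J' (after the try/except). Output: VJ

Answer: VJ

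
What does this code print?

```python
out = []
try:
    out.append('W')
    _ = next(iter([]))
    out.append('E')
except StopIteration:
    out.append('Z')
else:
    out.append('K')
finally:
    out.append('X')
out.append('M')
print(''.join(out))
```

Execution trace: 'W' (try body) → 'Z' (except StopIteration) → 'X' (finally) → 'M' (after the try/except). Output: WZXM

Answer: WZXM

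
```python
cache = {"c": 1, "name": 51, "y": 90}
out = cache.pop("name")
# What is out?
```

Trace:
`cache = {"c": 1, "name": 51, "y": 90}` → cache = {'c': 1, 'name': 51, 'y': 90}
`out = cache.pop("name")` → cache = {'c': 1, 'y': 90}; out = 51
So out = 51

Answer: 51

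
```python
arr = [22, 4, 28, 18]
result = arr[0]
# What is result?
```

Trace:
`arr = [22, 4, 28, 18]` → arr = [22, 4, 28, 18]
`result = arr[0]` → result = 22
So result = 22

Answer: 22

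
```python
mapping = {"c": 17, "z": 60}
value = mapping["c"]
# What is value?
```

Trace:
`mapping = {"c": 17, "z": 60}` → mapping = {'c': 17, 'z': 60}
`value = mapping["c"]` → value = 17
So value = 17

Answer: 17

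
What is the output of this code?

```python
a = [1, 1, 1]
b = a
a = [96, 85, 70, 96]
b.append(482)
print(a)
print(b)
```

Key concept: rebinding vs mutation: a is rebound to a new list, b still points at the original.
Step by step:
`a = [1, 1, 1]` → a = [1, 1, 1]
`b = a` → b = [1, 1, 1] (same object as a)
`a = [96, 85, 70, 96]` → a = [96, 85, 70, 96]
`b.append(482)` → b = [1, 1, 1, 482]
`print(a)` → prints [96, 85, 70, 96]
`print(b)` → prints [1, 1, 1, 482]

Answer:
[96, 85, 70, 96]
[1, 1, 1, 482]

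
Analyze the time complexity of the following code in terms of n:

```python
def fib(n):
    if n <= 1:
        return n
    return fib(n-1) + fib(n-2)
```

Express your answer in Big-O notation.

This is Recursive Fibonacci (naive). Time complexity: O(2^n).

Answer: O(2^n)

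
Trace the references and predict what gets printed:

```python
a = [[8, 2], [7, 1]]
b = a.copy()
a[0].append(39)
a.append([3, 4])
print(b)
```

Key concept: shallow copy with nested lists.
Step by step:
`a = [[8, 2], [7, 1]]` → a = [[8, 2], [7, 1]]
`b = a.copy()` → b = [[8, 2], [7, 1]]
`a[0].append(39)` → a = [[8, 2, 39], [7, 1]]; b = [[8, 2, 39], [7, 1]]
`a.append([3, 4])` → a = [[8, 2, 39], [7, 1], [3, 4]]
`print(b)` → prints [[8, 2, 39], [7, 1]]

Answer: [[8, 2, 39], [7, 1]]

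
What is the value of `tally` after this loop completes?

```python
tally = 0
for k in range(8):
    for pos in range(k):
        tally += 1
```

Triangle number: 0+1+2+...+7
`tally` takes the values: 0 → 1 → 2 → 3 → 4 → 5 → 6 → 7 → 8 → 9 → 10 → 11 → 12 → 13 → 14 → 15 → 16 → 17 → 18 → 19 → 20 → 21 → 22 → 23 → 24 → 25 → 26 → 27 → 28

Answer: 28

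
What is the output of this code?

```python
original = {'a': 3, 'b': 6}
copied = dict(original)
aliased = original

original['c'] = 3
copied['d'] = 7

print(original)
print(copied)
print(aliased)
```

Key concept: dict() creates copy, assignment creates alias.
Step by step:
`original = {'a': 3, 'b': 6}` → original = {'a': 3, 'b': 6}
`copied = dict(original)` → copied = {'a': 3, 'b': 6}
`aliased = original` → aliased = {'a': 3, 'b': 6} (same object as original)
`original['c'] = 3` → original = {'a': 3, 'b': 6, 'c': 3} (same object as aliased); aliased = {'a': 3, 'b': 6, 'c': 3} (same object as original)
`copied['d'] = 7` → copied = {'a': 3, 'b': 6, 'd': 7}
`print(original)` → prints {'a': 3, 'b': 6, 'c': 3}
`print(copied)` → prints {'a': 3, 'b': 6, 'd': 7}
`print(aliased)` → prints {'a': 3, 'b': 6, 'c': 3}

Answer:
{'a': 3, 'b': 6, 'c': 3}
{'a': 3, 'b': 6, 'd': 7}
{'a': 3, 'b': 6, 'c': 3}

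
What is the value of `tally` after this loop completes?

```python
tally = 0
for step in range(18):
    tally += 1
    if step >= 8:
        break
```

Loop breaks when step reaches 8, tally is 9
`tally` takes the values: 0 → 1 → 2 → 3 → 4 → 5 → 6 → 7 → 8 → 9

Answer: 9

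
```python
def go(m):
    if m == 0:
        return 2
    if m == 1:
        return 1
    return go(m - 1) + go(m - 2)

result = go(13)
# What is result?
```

Build up from base cases: go(0)=2, go(1)=1, go(2)=3, go(3)=4, go(4)=7, go(5)=11, go(6)=18, ..., go(13)=521

Answer: 521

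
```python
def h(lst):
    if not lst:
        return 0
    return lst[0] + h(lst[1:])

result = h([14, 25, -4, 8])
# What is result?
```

14 + 25 + (-4) + 8 + 0 = 43

Answer: 43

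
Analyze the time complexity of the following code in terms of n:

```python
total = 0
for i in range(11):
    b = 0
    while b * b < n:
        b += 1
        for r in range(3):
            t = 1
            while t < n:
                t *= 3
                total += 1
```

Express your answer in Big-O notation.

Each loop level contributes: 1 × √n × 1 × log n. Multiplying the contributions gives O(√n log n).

Answer: O(√n log n)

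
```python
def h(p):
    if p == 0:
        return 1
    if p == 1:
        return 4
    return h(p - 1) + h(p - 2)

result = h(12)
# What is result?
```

Build up from base cases: h(0)=1, h(1)=4, h(2)=5, h(3)=9, h(4)=14, h(5)=23, h(6)=37, ..., h(12)=665

Answer: 665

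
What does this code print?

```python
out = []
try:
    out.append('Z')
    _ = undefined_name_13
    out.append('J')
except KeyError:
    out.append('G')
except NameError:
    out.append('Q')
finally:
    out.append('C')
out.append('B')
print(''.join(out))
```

Execution trace: 'Z' (try body) → 'Q' (except NameError) → 'C' (finally) → 'B' (after the try/except). Output: ZQCB

Answer: ZQCB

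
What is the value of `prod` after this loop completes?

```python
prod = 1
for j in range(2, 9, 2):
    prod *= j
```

Product of even numbers 2 to 8
`prod` takes the values: 1 → 2 → 8 → 48 → 384

Answer: 384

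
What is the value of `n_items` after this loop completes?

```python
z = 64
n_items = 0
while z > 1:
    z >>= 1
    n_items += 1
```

Count right shifts until 1
`n_items` takes the values: 0 → 1 → 2 → 3 → 4 → 5 → 6

Answer: 6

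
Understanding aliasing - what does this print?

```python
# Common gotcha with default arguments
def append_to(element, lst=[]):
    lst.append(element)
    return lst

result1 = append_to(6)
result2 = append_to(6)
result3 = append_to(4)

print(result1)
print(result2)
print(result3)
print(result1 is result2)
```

Key concept: mutable default argument gotcha.
Step by step:
`result1 = append_to(6)` → result1 = [6]
`result2 = append_to(6)` → result1 = [6, 6] (same object as result2); result2 = [6, 6] (same object as result1)
`result3 = append_to(4)` → result1 = [6, 6, 4] (same object as result2, result3); result2 = [6, 6, 4] (same object as result1, result3); result3 = [6, 6, 4] (same object as result1, result2)
`print(result1)` → prints [6, 6, 4]
`print(result2)` → prints [6, 6, 4]
`print(result3)` → prints [6, 6, 4]
`print(result1 is result2)` → prints True

Answer:
[6, 6, 4]
[6, 6, 4]
[6, 6, 4]
True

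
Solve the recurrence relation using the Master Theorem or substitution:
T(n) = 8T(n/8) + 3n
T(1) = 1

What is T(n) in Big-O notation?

By Master Theorem: a=8, b=8, f(n)=3n. Since log_8(8) = 1 and f(n) = Θ(n^1), Case 2 applies. T(n) = O(n log n).

Answer: O(n log n)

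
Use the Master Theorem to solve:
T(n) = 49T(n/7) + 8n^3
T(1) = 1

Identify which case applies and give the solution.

a=49, b=7, f(n)=8n^3. log_7(49) = 2. Since c=3 > 2 and the regularity condition holds (49(n/7)^3 = (49/7^3)n^3 with 49/7^3 < 1), Case 3 applies: T(n) = Θ(f(n)) = O(n^3).

Answer: O(n^3) - Case 3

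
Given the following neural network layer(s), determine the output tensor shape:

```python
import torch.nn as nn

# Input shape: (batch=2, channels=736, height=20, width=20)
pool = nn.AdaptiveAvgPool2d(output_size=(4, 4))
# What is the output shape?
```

Input: (2, 736, 20, 20) -> Output: (2, 736, 4, 4)

Answer: (2, 736, 4, 4)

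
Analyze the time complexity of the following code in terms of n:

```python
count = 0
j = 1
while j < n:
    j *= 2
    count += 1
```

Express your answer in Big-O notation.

Each loop level contributes: log n. Multiplying the contributions gives O(log n).

Answer: O(log n)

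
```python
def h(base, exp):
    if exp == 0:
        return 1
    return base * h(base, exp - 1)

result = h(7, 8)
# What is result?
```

h(7, 8) = 7 * 7 * 7 * 7 * 7 * 7 * 7 * 7 = 5764801

Answer: 5764801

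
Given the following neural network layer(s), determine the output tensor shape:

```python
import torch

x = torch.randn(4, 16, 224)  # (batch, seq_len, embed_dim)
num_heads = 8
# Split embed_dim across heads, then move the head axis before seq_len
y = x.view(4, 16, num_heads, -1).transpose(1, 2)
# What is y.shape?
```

Input: (4, 16, 224) -> head_dim = 224 // 8 = 28; after view: (4, 16, 8, 28) -> after transpose(1, 2): (4, 8, 16, 28) -> Output: (4, 8, 16, 28)

Answer: (4, 8, 16, 28)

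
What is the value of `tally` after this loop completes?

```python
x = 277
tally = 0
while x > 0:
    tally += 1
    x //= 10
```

Count digits by repeated division by 10
`tally` takes the values: 0 → 1 → 2 → 3

Answer: 3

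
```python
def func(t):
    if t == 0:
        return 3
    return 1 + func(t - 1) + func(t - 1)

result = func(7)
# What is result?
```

func(t) = 1 + 2·func(t-1), func(0)=3. Closed form: (3+1)·2^7 - 1 = 511.

Answer: 511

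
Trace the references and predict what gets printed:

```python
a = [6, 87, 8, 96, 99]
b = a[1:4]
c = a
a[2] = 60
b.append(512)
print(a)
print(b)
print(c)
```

Key concept: slice vs alias.
Step by step:
`a = [6, 87, 8, 96, 99]` → a = [6, 87, 8, 96, 99]
`b = a[1:4]` → b = [87, 8, 96]
`c = a` → c = [6, 87, 8, 96, 99] (same object as a)
`a[2] = 60` → a = [6, 87, 60, 96, 99] (same object as c); c = [6, 87, 60, 96, 99] (same object as a)
`b.append(512)` → b = [87, 8, 96, 512]
`print(a)` → prints [6, 87, 60, 96, 99]
`print(b)` → prints [87, 8, 96, 512]
`print(c)` → prints [6, 87, 60, 96, 99]

Answer:
[6, 87, 60, 96, 99]
[87, 8, 96, 512]
[6, 87, 60, 96, 99]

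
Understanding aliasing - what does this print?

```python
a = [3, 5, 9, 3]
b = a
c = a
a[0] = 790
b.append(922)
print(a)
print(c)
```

Key concept: multiple aliases.
Step by step:
`a = [3, 5, 9, 3]` → a = [3, 5, 9, 3]
`b = a` → b = [3, 5, 9, 3] (same object as a)
`c = a` → c = [3, 5, 9, 3] (same object as a, b)
`a[0] = 790` → a = [790, 5, 9, 3] (same object as b, c); b = [790, 5, 9, 3] (same object as a, c); c = [790, 5, 9, 3] (same object as a, b)
`b.append(922)` → a = [790, 5, 9, 3, 922] (same object as b, c); b = [790, 5, 9, 3, 922] (same object as a, c); c = [790, 5, 9, 3, 922] (same object as a, b)
`print(a)` → prints [790, 5, 9, 3, 922]
`print(c)` → prints [790, 5, 9, 3, 922]

Answer:
[790, 5, 9, 3, 922]
[790, 5, 9, 3, 922]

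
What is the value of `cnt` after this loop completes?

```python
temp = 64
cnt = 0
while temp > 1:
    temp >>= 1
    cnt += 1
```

Count right shifts until 1
`cnt` takes the values: 0 → 1 → 2 → 3 → 4 → 5 → 6

Answer: 6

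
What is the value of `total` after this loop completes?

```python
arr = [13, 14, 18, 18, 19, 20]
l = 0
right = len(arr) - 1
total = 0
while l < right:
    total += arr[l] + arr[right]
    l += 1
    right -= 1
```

Sum of pairs from ends
`total` takes the values: 0 → 33 → 66 → 102

Answer: 102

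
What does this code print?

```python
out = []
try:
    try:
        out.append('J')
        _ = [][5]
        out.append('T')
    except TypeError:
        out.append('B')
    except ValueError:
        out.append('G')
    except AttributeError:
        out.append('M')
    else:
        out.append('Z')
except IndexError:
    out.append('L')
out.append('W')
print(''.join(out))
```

Execution trace: 'J' (try body) → 'L' (outer except IndexError) → 'W' (after the try/except). Output: JLW

Answer: JLW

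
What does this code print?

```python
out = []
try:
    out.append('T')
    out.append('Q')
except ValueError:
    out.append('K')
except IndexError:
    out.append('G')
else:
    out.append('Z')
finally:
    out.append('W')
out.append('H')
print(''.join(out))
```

Execution trace: 'T' (try body) → 'Q' (try body, no exception) → 'Z' (else) → 'W' (finally) → 'H' (after the try/except). Output: TQZWH

Answer: TQZWH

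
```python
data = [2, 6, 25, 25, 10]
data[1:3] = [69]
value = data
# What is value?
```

Trace:
`data = [2, 6, 25, 25, 10]` → data = [2, 6, 25, 25, 10]
`data[1:3] = [69]` → data = [2, 69, 25, 10]
`value = data` → value = [2, 69, 25, 10]
So value = [2, 69, 25, 10]

Answer: [2, 69, 25, 10]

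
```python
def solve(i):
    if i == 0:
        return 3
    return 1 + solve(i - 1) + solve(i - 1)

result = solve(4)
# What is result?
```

solve(i) = 1 + 2·solve(i-1), solve(0)=3. Closed form: (3+1)·2^4 - 1 = 63.

Answer: 63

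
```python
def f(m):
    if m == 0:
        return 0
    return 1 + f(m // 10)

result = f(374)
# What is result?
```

Count of digits of 374: 3

Answer: 3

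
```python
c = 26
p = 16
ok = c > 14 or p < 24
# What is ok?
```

Trace:
`c = 26` → c = 26
`p = 16` → p = 16
`ok = c > 14 or p < 24` → ok = True
So ok = True

Answer: True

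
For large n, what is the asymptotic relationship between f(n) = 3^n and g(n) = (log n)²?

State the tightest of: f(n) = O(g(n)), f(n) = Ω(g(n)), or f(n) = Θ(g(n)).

3^n vs (log n)²: f(n) = Ω(g(n)) but not O(g(n)) — 3^n grows strictly faster than (log n)².

Answer: f(n) = Ω(g(n)) but not O(g(n)) — 3^n grows strictly faster than (log n)².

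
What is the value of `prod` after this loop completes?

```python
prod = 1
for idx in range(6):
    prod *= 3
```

3^6 = 729
`prod` takes the values: 1 → 3 → 9 → 27 → 81 → 243 → 729

Answer: 729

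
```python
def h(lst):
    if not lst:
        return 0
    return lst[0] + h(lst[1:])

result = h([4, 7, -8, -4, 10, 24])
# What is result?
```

4 + 7 + (-8) + (-4) + 10 + 24 + 0 = 33

Answer: 33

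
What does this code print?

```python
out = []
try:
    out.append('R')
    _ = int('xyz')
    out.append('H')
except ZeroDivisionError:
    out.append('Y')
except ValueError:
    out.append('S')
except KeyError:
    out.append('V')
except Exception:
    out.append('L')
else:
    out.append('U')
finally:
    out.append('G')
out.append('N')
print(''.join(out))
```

Execution trace: 'R' (try body) → 'S' (except ValueError) → 'G' (finally) → 'N' (after the try/except). Output: RSGN

Answer: RSGN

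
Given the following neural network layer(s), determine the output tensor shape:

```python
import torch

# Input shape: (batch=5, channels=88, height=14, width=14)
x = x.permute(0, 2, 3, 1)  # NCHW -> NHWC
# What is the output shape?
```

Input: (5, 88, 14, 14) -> Output: (5, 14, 14, 88)

Answer: (5, 14, 14, 88)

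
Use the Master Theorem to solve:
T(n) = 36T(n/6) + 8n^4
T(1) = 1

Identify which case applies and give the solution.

a=36, b=6, f(n)=8n^4. log_6(36) = 2. Since c=4 > 2 and the regularity condition holds (36(n/6)^4 = (36/6^4)n^4 with 36/6^4 < 1), Case 3 applies: T(n) = Θ(f(n)) = O(n^4).

Answer: O(n^4) - Case 3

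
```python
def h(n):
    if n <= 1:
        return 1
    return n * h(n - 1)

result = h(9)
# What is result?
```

h(9) = 9 * 8 * 7 * 6 * 5 * 4 * 3 * 2 * 1 = 362880

Answer: 362880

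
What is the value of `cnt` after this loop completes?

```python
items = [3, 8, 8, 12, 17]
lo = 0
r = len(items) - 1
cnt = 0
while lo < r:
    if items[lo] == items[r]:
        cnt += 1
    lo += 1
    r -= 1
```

Count matching pairs from ends
`cnt` takes the values: 0

Answer: 0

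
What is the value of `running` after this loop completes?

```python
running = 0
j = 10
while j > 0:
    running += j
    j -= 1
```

Sum 10 down to 1
`running` takes the values: 0 → 10 → 19 → 27 → 34 → 40 → 45 → 49 → 52 → 54 → 55

Answer: 55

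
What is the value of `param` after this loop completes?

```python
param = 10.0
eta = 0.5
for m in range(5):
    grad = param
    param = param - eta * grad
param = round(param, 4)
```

Gradient descent: w = 10.0 * (1 - 0.5)^5
`param` takes the values: 10.0 → 5.0 → 2.5 → 1.25 → 0.625 → 0.3125

Answer: 0.3125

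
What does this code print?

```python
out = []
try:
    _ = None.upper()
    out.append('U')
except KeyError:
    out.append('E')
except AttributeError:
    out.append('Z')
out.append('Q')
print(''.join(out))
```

Execution trace: 'Z' (except AttributeError) → 'Q' (after the try/except). Output: ZQ

Answer: ZQ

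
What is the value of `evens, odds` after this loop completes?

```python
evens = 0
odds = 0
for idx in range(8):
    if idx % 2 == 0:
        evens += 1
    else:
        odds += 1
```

Count evens and odds in range(8)
`evens, odds` takes the values: (0, 0) → (1, 0) → (1, 1) → (2, 1) → (2, 2) → (3, 2) → (3, 3) → (4, 3) → (4, 4)

Answer: 4, 4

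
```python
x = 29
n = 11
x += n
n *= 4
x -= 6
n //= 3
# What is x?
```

Trace:
`x = 29` → x = 29
`n = 11` → n = 11
`x += n` → x = 40
`n *= 4` → n = 44
`x -= 6` → x = 34
`n //= 3` → n = 14
So x = 34

Answer: 34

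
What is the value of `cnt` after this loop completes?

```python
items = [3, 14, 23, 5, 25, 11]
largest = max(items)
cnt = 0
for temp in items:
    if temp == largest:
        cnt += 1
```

Count of max value 25 in [3, 14, 23, 5, 25, 11]
`cnt` takes the values: 0 → 1

Answer: 1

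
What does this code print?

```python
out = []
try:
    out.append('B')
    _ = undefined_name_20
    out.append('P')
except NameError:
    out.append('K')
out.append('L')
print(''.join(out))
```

Execution trace: 'B' (try body) → 'K' (except NameError) → 'L' (after the try/except). Output: BKL

Answer: BKL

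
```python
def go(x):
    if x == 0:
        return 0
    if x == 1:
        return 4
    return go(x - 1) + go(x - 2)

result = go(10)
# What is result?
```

Build up from base cases: go(0)=0, go(1)=4, go(2)=4, go(3)=8, go(4)=12, go(5)=20, go(6)=32, ..., go(10)=220

Answer: 220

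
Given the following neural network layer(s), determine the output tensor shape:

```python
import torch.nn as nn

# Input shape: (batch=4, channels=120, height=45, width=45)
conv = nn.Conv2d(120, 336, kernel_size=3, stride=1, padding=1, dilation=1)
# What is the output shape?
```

Input: (4, 120, 45, 45) -> Output: (4, 336, 45, 45)

Answer: (4, 336, 45, 45)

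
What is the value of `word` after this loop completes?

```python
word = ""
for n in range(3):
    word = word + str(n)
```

Concatenate digits 0 to 2
`word` takes the values: "" → "0" → "01" → "012"

Answer: "012"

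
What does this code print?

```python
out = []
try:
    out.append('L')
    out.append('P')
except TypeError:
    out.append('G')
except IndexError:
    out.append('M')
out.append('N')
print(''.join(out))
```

Execution trace: 'L' (try body) → 'P' (try body, no exception) → 'N' (after the try/except). Output: LPN

Answer: LPN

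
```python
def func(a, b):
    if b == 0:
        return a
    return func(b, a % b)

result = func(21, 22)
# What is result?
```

func(21, 22) -> func(22, 21) -> func(21, 1) -> func(1, 0) -> 1

Answer: 1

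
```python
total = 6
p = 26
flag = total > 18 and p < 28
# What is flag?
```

Trace:
`total = 6` → total = 6
`p = 26` → p = 26
`flag = total > 18 and p < 28` → flag = False
So flag = False

Answer: False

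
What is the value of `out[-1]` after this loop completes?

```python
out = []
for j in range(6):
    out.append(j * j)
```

Last element of squares 0 to 5
`out` takes the values: [] → [0] → [0, 1] → [0, 1, 4] → [0, 1, 4, 9] → [0, 1, 4, 9, 16] → [0, 1, 4, 9, 16, 25]
So `out[-1]` = 25

Answer: 25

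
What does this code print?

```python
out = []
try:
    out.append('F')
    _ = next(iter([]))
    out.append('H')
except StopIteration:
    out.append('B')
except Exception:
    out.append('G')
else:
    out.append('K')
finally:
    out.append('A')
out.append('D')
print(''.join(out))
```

Execution trace: 'F' (try body) → 'B' (except StopIteration) → 'A' (finally) → 'D' (after the try/except). Output: FBAD

Answer: FBAD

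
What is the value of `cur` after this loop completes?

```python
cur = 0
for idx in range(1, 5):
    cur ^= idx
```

XOR of 1 to 4
`cur` takes the values: 0 → 1 → 3 → 0 → 4

Answer: 4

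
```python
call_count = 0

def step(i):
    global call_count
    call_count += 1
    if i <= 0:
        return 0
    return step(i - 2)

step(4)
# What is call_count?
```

Linear recursion stepping by 2: 3 calls from i=4 down to ≤0.

Answer: 3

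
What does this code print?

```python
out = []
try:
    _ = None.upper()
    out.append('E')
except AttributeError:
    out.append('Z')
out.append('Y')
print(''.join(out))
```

Execution trace: 'Z' (except AttributeError) → 'Y' (after the try/except). Output: ZY

Answer: ZY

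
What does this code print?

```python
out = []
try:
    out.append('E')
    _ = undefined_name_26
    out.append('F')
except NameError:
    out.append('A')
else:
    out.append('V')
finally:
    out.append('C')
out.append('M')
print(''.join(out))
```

Execution trace: 'E' (try body) → 'A' (except NameError) → 'C' (finally) → 'M' (after the try/except). Output: EACM

Answer: EACM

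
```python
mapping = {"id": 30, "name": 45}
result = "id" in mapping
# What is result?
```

Trace:
`mapping = {"id": 30, "name": 45}` → mapping = {'id': 30, 'name': 45}
`result = "id" in mapping` → result = True
So result = True

Answer: True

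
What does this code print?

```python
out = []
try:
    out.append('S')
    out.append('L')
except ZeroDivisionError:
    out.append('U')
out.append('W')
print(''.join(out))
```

Execution trace: 'S' (try body) → 'L' (try body, no exception) → 'W' (after the try/except). Output: SLW

Answer: SLW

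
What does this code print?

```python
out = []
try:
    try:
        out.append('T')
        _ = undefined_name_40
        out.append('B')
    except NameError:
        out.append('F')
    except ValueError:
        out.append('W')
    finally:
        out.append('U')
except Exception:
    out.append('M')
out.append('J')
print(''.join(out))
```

Execution trace: 'T' (inner try body) → 'F' (inner except NameError) → 'U' (inner finally) → 'J' (after the try/except). Output: TFUJ

Answer: TFUJ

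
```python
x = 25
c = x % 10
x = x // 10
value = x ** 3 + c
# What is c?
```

Trace:
`x = 25` → x = 25
`c = x % 10` → c = 5
`x = x // 10` → x = 2
`value = x ** 3 + c` → value = 13
So c = 5

Answer: 5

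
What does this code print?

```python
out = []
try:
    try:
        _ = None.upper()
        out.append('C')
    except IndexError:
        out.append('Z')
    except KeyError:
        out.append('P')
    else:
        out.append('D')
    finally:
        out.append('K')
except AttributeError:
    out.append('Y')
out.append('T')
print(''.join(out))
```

Execution trace: 'K' (finally) → 'Y' (outer except AttributeError) → 'T' (after the try/except). Output: KYT

Answer: KYT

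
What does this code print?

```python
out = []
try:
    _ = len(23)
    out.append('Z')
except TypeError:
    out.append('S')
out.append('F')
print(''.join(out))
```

Execution trace: 'S' (except TypeError) → 'F' (after the try/except). Output: SF

Answer: SF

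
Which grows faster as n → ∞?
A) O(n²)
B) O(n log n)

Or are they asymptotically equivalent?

O(n²) vs O(n log n): Higher order terms dominate.

Answer: A) O(n²) grows faster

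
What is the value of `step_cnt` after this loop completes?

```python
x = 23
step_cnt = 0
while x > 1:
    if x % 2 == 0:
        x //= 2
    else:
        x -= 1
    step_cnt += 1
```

Steps to reduce 23 to 1
`step_cnt` takes the values: 0 → 1 → 2 → 3 → 4 → 5 → 6 → 7

Answer: 7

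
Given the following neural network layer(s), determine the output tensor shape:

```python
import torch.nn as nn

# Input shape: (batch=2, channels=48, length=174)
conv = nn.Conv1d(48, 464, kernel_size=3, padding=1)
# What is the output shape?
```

Input: (2, 48, 174) -> Output: (2, 464, 174)

Answer: (2, 464, 174)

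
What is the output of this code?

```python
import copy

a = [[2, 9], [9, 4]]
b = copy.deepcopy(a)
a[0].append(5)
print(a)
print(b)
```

Key concept: deep copy is fully independent.
Step by step:
`a = [[2, 9], [9, 4]]` → a = [[2, 9], [9, 4]]
`b = copy.deepcopy(a)` → b = [[2, 9], [9, 4]]
`a[0].append(5)` → a = [[2, 9, 5], [9, 4]]
`print(a)` → prints [[2, 9, 5], [9, 4]]
`print(b)` → prints [[2, 9], [9, 4]]

Answer:
[[2, 9, 5], [9, 4]]
[[2, 9], [9, 4]]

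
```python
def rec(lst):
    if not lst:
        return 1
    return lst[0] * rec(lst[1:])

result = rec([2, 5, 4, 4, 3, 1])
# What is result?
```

Product over [2, 5, 4, 4, 3, 1] = 2 * 5 * 4 * 4 * 3 * 1 = 480

Answer: 480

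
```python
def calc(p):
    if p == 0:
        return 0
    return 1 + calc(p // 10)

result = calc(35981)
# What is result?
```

Count of digits of 35981: 5

Answer: 5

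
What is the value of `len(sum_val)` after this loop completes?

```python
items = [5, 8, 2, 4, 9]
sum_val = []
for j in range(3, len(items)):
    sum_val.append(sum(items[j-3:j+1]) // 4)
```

Number of 4-element averages
`sum_val` takes the values: [] → [4] → [4, 5]
So `len(sum_val)` = 2

Answer: 2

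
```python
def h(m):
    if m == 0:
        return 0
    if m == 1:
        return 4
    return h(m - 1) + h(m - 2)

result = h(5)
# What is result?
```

Build up from base cases: h(0)=0, h(1)=4, h(2)=4, h(3)=8, h(4)=12, h(5)=20

Answer: 20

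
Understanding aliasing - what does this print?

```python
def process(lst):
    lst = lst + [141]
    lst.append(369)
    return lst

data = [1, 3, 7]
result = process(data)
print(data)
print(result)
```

Key concept: rebinding parameter vs mutation.
Step by step:
`data = [1, 3, 7]` → data = [1, 3, 7]
`result = process(data)` → result = [1, 3, 7, 141, 369]
`print(data)` → prints [1, 3, 7]
`print(result)` → prints [1, 3, 7, 141, 369]

Answer:
[1, 3, 7]
[1, 3, 7, 141, 369]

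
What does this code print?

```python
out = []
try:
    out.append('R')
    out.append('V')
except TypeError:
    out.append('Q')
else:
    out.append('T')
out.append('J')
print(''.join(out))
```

Execution trace: 'R' (try body) → 'V' (try body, no exception) → 'T' (else) → 'J' (after the try/except). Output: RVTJ

Answer: RVTJ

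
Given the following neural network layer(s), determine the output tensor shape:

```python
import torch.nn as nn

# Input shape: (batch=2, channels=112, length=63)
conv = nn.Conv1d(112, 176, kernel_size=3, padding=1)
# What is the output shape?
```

Input: (2, 112, 63) -> Output: (2, 176, 63)

Answer: (2, 176, 63)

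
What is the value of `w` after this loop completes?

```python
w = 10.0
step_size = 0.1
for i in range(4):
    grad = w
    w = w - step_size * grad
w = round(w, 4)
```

Gradient descent: w = 10.0 * (1 - 0.1)^4
`w` takes the values: 10.0 → 9.0 → 8.1 → 7.29 → 6.561

Answer: 6.561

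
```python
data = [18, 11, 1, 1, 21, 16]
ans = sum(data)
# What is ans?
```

Trace:
`data = [18, 11, 1, 1, 21, 16]` → data = [18, 11, 1, 1, 21, 16]
`ans = sum(data)` → ans = 68
So ans = 68

Answer: 68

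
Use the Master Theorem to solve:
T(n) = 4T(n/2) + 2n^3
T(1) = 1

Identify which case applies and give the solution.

a=4, b=2, f(n)=2n^3. log_2(4) = 2. Since c=3 > 2 and the regularity condition holds (4(n/2)^3 = (4/2^3)n^3 with 4/2^3 < 1), Case 3 applies: T(n) = Θ(f(n)) = O(n^3).

Answer: O(n^3) - Case 3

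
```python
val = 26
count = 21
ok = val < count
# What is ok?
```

Trace:
`val = 26` → val = 26
`count = 21` → count = 21
`ok = val < count` → ok = False
So ok = False

Answer: False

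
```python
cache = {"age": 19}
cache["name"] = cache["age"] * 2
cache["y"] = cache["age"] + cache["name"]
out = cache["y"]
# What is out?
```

Trace:
`cache = {"age": 19}` → cache = {'age': 19}
`cache["name"] = cache["age"] * 2` → cache = {'age': 19, 'name': 38}
`cache["y"] = cache["age"] + cache["name"]` → cache = {'age': 19, 'name': 38, 'y': 57}
`out = cache["y"]` → out = 57
So out = 57

Answer: 57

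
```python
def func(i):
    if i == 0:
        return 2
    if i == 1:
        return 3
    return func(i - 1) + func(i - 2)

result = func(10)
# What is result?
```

Build up from base cases: func(0)=2, func(1)=3, func(2)=5, func(3)=8, func(4)=13, func(5)=21, func(6)=34, ..., func(10)=233

Answer: 233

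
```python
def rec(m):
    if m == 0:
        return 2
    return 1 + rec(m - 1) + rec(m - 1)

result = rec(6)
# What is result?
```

rec(m) = 1 + 2·rec(m-1), rec(0)=2. Closed form: (2+1)·2^6 - 1 = 191.

Answer: 191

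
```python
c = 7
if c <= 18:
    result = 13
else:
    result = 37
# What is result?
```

Trace:
`c = 7` → c = 7
`if c <= 18: ...` → c <= 18 is True → result = 13
So result = 13

Answer: 13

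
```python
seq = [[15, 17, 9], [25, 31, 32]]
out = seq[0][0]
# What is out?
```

Trace:
`seq = [[15, 17, 9], [25, 31, 32]]` → seq = [[15, 17, 9], [25, 31, 32]]
`out = seq[0][0]` → out = 15
So out = 15

Answer: 15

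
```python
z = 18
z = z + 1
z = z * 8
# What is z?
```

Trace:
`z = 18` → z = 18
`z = z + 1` → z = 19
`z = z * 8` → z = 152
So z = 152

Answer: 152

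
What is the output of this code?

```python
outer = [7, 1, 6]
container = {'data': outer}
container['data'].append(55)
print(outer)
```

Key concept: dict holds reference to list.
Step by step:
`outer = [7, 1, 6]` → outer = [7, 1, 6]
`container = {'data': outer}` → container = {'data': [7, 1, 6]}
`container['data'].append(55)` → outer = [7, 1, 6, 55]; container = {'data': [7, 1, 6, 55]}
`print(outer)` → prints [7, 1, 6, 55]

Answer: [7, 1, 6, 55]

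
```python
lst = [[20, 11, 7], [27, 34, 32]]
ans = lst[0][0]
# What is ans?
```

Trace:
`lst = [[20, 11, 7], [27, 34, 32]]` → lst = [[20, 11, 7], [27, 34, 32]]
`ans = lst[0][0]` → ans = 20
So ans = 20

Answer: 20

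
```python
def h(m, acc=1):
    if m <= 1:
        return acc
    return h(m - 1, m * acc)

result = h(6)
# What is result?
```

Accumulator trace (n, acc): (6, 1) -> (5, 6) -> (4, 30) -> (3, 120) -> (2, 360) -> (1, 720) -> return 720

Answer: 720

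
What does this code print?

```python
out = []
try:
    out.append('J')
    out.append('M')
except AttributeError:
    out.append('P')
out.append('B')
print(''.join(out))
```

Execution trace: 'J' (try body) → 'M' (try body, no exception) → 'B' (after the try/except). Output: JMB

Answer: JMB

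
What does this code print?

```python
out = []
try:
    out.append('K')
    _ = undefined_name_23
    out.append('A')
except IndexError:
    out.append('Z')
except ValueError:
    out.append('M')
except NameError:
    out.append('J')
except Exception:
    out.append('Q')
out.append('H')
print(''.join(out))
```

Execution trace: 'K' (try body) → 'J' (except NameError) → 'H' (after the try/except). Output: KJH

Answer: KJH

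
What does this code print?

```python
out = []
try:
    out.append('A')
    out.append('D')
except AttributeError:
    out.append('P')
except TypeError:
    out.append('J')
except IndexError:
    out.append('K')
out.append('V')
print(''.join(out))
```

Execution trace: 'A' (try body) → 'D' (try body, no exception) → 'V' (after the try/except). Output: ADV

Answer: ADV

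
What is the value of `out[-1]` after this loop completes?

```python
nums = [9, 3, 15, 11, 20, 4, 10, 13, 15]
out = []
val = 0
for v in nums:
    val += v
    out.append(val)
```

Cumulative sum ends at 100
`out` takes the values: [] → [9] → [9, 12] → [9, 12, 27] → [9, 12, 27, 38] → [9, 12, 27, 38, 58] → [9, 12, 27, 38, 58, 62] → [9, 12, 27, 38, 58, 62, 72] → [9, 12, 27, 38, 58, 62, 72, 85] → [9, 12, 27, 38, 58, 62, 72, 85, 100]
So `out[-1]` = 100

Answer: 100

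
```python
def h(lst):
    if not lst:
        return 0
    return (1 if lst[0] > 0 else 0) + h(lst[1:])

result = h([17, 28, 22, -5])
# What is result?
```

Count of positive elements in [17, 28, 22, -5] = 3

Answer: 3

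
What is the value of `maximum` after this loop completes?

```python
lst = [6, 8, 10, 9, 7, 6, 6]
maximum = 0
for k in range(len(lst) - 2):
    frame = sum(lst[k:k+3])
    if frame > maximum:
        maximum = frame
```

Max sum of 3-element window in [6, 8, 10, 9, 7, 6, 6]
`maximum` takes the values: 0 → 24 → 27

Answer: 27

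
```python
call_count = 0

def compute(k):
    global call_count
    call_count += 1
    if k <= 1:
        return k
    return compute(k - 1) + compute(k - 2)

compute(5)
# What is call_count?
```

Calls(k) = 1 + Calls(k-1) + Calls(k-2); Calls(0)=Calls(1)=1. For k=5 this gives 15.

Answer: 15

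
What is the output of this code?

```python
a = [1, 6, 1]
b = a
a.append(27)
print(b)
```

Key concept: basic list aliasing.
Step by step:
`a = [1, 6, 1]` → a = [1, 6, 1]
`b = a` → b = [1, 6, 1] (same object as a)
`a.append(27)` → a = [1, 6, 1, 27] (same object as b); b = [1, 6, 1, 27] (same object as a)
`print(b)` → prints [1, 6, 1, 27]

Answer: [1, 6, 1, 27]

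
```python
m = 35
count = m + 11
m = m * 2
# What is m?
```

Trace:
`m = 35` → m = 35
`count = m + 11` → count = 46
`m = m * 2` → m = 70
So m = 70

Answer: 70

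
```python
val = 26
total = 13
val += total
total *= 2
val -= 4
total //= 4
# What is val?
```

Trace:
`val = 26` → val = 26
`total = 13` → total = 13
`val += total` → val = 39
`total *= 2` → total = 26
`val -= 4` → val = 35
`total //= 4` → total = 6
So val = 35

Answer: 35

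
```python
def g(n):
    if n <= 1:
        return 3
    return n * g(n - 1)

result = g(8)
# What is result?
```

g(8) = 8 * 7 * 6 * 5 * 4 * 3 * 2 * 3 = 120960

Answer: 120960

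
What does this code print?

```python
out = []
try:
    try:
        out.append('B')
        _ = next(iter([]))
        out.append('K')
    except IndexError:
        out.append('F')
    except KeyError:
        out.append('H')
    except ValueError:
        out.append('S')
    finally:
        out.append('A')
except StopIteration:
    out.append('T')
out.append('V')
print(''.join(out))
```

Execution trace: 'B' (inner try body) → 'A' (inner finally) → 'T' (outer except StopIteration) → 'V' (after the try/except). Output: BATV

Answer: BATV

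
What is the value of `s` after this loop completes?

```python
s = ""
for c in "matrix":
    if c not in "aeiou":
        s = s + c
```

Remove vowels from 'matrix'
`s` takes the values: "" → "m" → "mt" → "mtr" → "mtrx"

Answer: "mtrx"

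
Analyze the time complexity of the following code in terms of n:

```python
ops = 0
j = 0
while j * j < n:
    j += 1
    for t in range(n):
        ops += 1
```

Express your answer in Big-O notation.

Each loop level contributes: √n × n. Multiplying the contributions gives O(n√n).

Answer: O(n√n)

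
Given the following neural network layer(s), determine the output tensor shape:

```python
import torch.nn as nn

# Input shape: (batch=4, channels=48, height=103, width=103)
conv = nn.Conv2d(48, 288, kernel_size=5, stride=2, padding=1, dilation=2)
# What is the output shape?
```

Input: (4, 48, 103, 103) -> Output: (4, 288, 49, 49)

Answer: (4, 288, 49, 49)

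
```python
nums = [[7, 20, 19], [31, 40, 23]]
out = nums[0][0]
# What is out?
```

Trace:
`nums = [[7, 20, 19], [31, 40, 23]]` → nums = [[7, 20, 19], [31, 40, 23]]
`out = nums[0][0]` → out = 7
So out = 7

Answer: 7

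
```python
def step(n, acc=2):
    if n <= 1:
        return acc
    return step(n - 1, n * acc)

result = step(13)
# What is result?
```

Accumulator trace (n, acc): (13, 2) -> (12, 26) -> (11, 312) -> (10, 3432) -> (9, 34320) -> (8, 308880) -> (7, 2471040) -> (6, 17297280) -> (5, 103783680) -> (4, 518918400) -> (3, 2075673600) -> (2, 6227020800) -> (1, 12454041600) -> return 12454041600

Answer: 12454041600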